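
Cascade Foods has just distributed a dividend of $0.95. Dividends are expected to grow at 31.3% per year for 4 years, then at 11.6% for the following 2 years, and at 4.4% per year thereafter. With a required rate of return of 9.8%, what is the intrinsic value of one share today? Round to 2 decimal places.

Three-stage DDM. Project D₁…D_6; terminal Gordon value at t=6 with g = 0.044; discount at r = 0.098.
D_1 = 1.2473
D_2 = 1.6378
D_3 = 2.1504
D_4 = 2.8235
D_5 = 3.1510
D_6 = 3.5165
TV_6 = 3.6712/(0.098−0.044) = 67.9857
P₀ = Σ Dₜ/(1+r)ᵗ + TV_6/(1+r)^6 = 48.8402

$48.84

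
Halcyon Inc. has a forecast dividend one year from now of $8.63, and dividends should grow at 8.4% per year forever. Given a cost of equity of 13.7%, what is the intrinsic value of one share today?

$162.83

Gordon growth model: P₀ = D₁/(r − g), with D₁ = 8.63 given directly.
P₀ = 8.6300 / (0.137 − 0.084) = 8.6300 / 0.053 = 162.8302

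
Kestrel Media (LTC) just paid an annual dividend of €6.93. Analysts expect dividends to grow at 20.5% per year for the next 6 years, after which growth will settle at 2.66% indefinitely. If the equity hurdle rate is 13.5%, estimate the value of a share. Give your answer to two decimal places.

€145.52

Two-stage DDM. Project D₁…D_6 at 0.205, terminal growth 0.0266, discount at r = 0.135.
D_1 = 8.3506
D_2 = 10.0625
D_3 = 12.1254
D_4 = 14.6110
D_5 = 17.6063
D_6 = 21.2156
Terminal value at t=6: TV = D_7/(r−g) = 21.7799/(0.135−0.0266) = 200.9220
P₀ = 8.3506/(1+0.135)^1 + 10.0625/(1+0.135)^2 + 12.1254/(1+0.135)^3 + 14.6110/(1+0.135)^4 + 17.6063/(1+0.135)^5 + 21.2156/(1+0.135)^6 + 200.9220/(1+0.135)^6 = 145.5207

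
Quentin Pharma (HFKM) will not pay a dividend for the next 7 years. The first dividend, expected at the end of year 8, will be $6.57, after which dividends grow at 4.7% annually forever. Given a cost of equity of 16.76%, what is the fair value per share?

$18.41

Deferred-dividend DDM. At t=7 the remaining stream is a growing perpetuity with first payment D_8 = 6.57.
V_7 = D_8/(r−g) = 6.57/(0.1676−0.047) = 54.4776
P₀ = V_7/(1+r)^7 = 54.4776/(1+0.1676)^7 = 18.4145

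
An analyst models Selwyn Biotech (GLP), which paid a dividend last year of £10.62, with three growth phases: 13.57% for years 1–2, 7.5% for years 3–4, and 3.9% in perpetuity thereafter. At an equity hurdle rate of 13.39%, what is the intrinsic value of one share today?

Three-stage DDM. Project D₁…D_4; terminal Gordon value at t=4 with g = 0.039; discount at r = 0.1339.
D_1 = 12.0611
D_2 = 13.6978
D_3 = 14.7252
D_4 = 15.8296
TV_4 = 16.4469/(0.1339−0.039) = 173.3078
P₀ = Σ Dₜ/(1+r)ᵗ + TV_4/(1+r)^4 = 145.8047

£145.80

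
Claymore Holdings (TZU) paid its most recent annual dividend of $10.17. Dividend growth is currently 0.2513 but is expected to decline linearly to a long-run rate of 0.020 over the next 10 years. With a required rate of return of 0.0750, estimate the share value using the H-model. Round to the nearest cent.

H-model: P₀ = D₀[(1+g_L) + H(g_S−g_L)]/(r−g_L), with H = 10/2 = 5.
P₀ = 10.17 × [(1+0.02) + 5×(0.2513−0.02)] / (0.075−0.02)
   = 10.17 × 2.1765 / 0.055 = 402.4546

$402.45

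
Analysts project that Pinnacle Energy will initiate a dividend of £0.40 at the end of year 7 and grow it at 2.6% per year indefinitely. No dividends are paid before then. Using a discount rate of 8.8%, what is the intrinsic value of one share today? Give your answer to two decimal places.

£3.89

Deferred-dividend DDM. At t=6 the remaining stream is a growing perpetuity with first payment D_7 = 0.40.
V_6 = D_7/(r−g) = 0.40/(0.088−0.026) = 6.4516
P₀ = V_6/(1+r)^6 = 6.4516/(1+0.088)^6 = 3.8895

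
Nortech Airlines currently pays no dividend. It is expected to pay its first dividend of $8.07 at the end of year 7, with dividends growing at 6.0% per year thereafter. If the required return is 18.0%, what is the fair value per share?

$24.91

Deferred-dividend DDM. At t=6 the remaining stream is a growing perpetuity with first payment D_7 = 8.07.
V_6 = D_7/(r−g) = 8.07/(0.18−0.06) = 67.2500
P₀ = V_6/(1+r)^6 = 67.2500/(1+0.18)^6 = 24.9115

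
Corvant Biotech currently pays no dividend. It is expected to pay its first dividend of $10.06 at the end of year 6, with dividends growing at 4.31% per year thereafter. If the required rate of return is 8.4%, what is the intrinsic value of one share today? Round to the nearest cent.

Deferred-dividend DDM. At t=5 the remaining stream is a growing perpetuity with first payment D_6 = 10.06.
V_5 = D_6/(r−g) = 10.06/(0.084−0.0431) = 245.9658
P₀ = V_5/(1+r)^5 = 245.9658/(1+0.084)^5 = 164.3343

$164.33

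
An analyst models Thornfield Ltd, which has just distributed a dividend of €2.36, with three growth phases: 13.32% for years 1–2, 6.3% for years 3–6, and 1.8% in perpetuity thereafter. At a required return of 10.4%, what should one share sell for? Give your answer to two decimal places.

€39.26

Three-stage DDM. Project D₁…D_6; terminal Gordon value at t=6 with g = 0.018; discount at r = 0.104.
D_1 = 2.6744
D_2 = 3.0306
D_3 = 3.2215
D_4 = 3.4245
D_5 = 3.6402
D_6 = 3.8695
TV_6 = 3.9392/(0.104−0.018) = 45.8044
P₀ = Σ Dₜ/(1+r)ᵗ + TV_6/(1+r)^6 = 39.2635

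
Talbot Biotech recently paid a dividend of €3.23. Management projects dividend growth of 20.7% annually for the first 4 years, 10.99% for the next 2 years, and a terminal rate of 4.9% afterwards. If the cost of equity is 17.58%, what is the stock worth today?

€46.82

Three-stage DDM. Project D₁…D_6; terminal Gordon value at t=6 with g = 0.049; discount at r = 0.1758.
D_1 = 3.8986
D_2 = 4.7056
D_3 = 5.6797
D_4 = 6.8554
D_5 = 7.6088
D_6 = 8.4450
TV_6 = 8.8588/(0.1758−0.049) = 69.8643
P₀ = Σ Dₜ/(1+r)ᵗ + TV_6/(1+r)^6 = 46.8214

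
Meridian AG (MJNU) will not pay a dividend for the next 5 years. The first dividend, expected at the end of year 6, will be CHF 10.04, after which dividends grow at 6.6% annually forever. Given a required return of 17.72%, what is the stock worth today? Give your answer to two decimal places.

Deferred-dividend DDM. At t=5 the remaining stream is a growing perpetuity with first payment D_6 = 10.04.
V_5 = D_6/(r−g) = 10.04/(0.1772−0.066) = 90.2878
P₀ = V_5/(1+r)^5 = 90.2878/(1+0.1772)^5 = 39.9372

CHF 39.94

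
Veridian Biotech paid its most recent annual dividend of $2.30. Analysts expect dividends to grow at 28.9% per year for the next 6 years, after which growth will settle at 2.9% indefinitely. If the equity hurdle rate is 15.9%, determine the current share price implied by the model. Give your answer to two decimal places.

$54.80

Two-stage DDM. Project D₁…D_6 at 0.289, terminal growth 0.029, discount at r = 0.159.
D_1 = 2.9647
D_2 = 3.8215
D_3 = 4.9259
D_4 = 6.3495
D_5 = 8.1845
D_6 = 10.5498
Terminal value at t=6: TV = D_7/(r−g) = 10.8558/(0.159−0.029) = 83.5059
P₀ = 2.9647/(1+0.159)^1 + 3.8215/(1+0.159)^2 + 4.9259/(1+0.159)^3 + 6.3495/(1+0.159)^4 + 8.1845/(1+0.159)^5 + 10.5498/(1+0.159)^6 + 83.5059/(1+0.159)^6 = 54.8041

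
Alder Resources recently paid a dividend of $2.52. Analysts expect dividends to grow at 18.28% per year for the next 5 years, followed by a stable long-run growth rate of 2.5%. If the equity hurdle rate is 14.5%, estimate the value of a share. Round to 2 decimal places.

$39.22

Two-stage DDM. Project D₁…D_5 at 0.1828, terminal growth 0.025, discount at r = 0.145.
D_1 = 2.9807
D_2 = 3.5255
D_3 = 4.1700
D_4 = 4.9323
D_5 = 5.8339
Terminal value at t=5: TV = D_6/(r−g) = 5.9797/(0.145−0.025) = 49.8310
P₀ = 2.9807/(1+0.145)^1 + 3.5255/(1+0.145)^2 + 4.1700/(1+0.145)^3 + 4.9323/(1+0.145)^4 + 5.8339/(1+0.145)^5 + 49.8310/(1+0.145)^5 = 39.2247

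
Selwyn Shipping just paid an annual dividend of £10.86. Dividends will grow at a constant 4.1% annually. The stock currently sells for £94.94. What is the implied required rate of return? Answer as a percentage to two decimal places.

Rearranging the constant-growth DDM: r = D₁/P₀ + g.
D₁ = 10.86 × (1 + 0.041) = 11.3053.
r = 11.3053 / 94.94 + 0.041 = 0.11908 + 0.041 = 0.16008

16.01%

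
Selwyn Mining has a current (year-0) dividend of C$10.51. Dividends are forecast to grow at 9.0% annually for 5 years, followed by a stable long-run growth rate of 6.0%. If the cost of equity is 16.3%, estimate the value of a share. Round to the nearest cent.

C$121.66

Two-stage DDM. Project D₁…D_5 at 0.09, terminal growth 0.06, discount at r = 0.163.
D_1 = 11.4559
D_2 = 12.4869
D_3 = 13.6108
D_4 = 14.8357
D_5 = 16.1709
Terminal value at t=5: TV = D_6/(r−g) = 17.1412/(0.163−0.06) = 166.4194
P₀ = 11.4559/(1+0.163)^1 + 12.4869/(1+0.163)^2 + 13.6108/(1+0.163)^3 + 14.8357/(1+0.163)^4 + 16.1709/(1+0.163)^5 + 166.4194/(1+0.163)^5 = 121.6624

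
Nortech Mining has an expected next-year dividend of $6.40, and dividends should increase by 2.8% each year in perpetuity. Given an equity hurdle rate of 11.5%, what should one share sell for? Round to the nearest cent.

$73.56

Gordon growth model: P₀ = D₁/(r − g), with D₁ = 6.40 given directly.
P₀ = 6.4000 / (0.115 − 0.028) = 6.4000 / 0.087 = 73.5632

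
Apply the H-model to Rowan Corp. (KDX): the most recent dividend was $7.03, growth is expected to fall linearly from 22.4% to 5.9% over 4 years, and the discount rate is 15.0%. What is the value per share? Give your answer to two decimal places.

H-model: P₀ = D₀[(1+g_L) + H(g_S−g_L)]/(r−g_L), with H = 4/2 = 2.
P₀ = 7.03 × [(1+0.059) + 2×(0.224−0.059)] / (0.15−0.059)
   = 7.03 × 1.3890 / 0.091 = 107.3041

$107.30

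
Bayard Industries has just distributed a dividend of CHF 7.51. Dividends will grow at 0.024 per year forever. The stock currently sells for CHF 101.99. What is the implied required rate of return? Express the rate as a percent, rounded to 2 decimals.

9.94%

Rearranging the constant-growth DDM: r = D₁/P₀ + g.
D₁ = 7.51 × (1 + 0.024) = 7.6902.
r = 7.6902 / 101.99 + 0.024 = 0.07540 + 0.024 = 0.09940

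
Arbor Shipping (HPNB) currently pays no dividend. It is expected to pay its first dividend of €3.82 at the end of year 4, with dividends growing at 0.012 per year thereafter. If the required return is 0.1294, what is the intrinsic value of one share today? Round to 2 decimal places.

€22.59

Deferred-dividend DDM. At t=3 the remaining stream is a growing perpetuity with first payment D_4 = 3.82.
V_3 = D_4/(r−g) = 3.82/(0.1294−0.012) = 32.5383
P₀ = V_3/(1+r)^3 = 32.5383/(1+0.1294)^3 = 22.5867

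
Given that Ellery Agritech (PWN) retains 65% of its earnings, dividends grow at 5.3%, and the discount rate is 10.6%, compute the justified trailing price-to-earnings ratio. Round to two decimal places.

Payout ratio b = 1 − 0.65 = 0.35.
Justified trailing P/E = b(1+g)/(r−g) = 0.35×(1+0.053)/(0.106−0.053) = 6.9538

6.95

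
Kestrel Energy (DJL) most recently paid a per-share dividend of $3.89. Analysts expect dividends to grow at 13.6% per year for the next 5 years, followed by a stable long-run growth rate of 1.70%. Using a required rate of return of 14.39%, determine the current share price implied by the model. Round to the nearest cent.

$49.16

Two-stage DDM. Project D₁…D_5 at 0.136, terminal growth 0.017, discount at r = 0.1439.
D_1 = 4.4190
D_2 = 5.0200
D_3 = 5.7028
D_4 = 6.4783
D_5 = 7.3594
Terminal value at t=5: TV = D_6/(r−g) = 7.4845/(0.1439−0.017) = 58.9794
P₀ = 4.4190/(1+0.1439)^1 + 5.0200/(1+0.1439)^2 + 5.7028/(1+0.1439)^3 + 6.4783/(1+0.1439)^4 + 7.3594/(1+0.1439)^5 + 58.9794/(1+0.1439)^5 = 49.1641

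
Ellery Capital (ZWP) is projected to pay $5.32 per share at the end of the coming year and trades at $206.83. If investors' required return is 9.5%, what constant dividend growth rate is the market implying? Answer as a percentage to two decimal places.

6.93%

From P₀ = D₁/(r − g), the implied growth is g = r − D₁/P₀.
g = 0.095 − 5.32/206.83 = 0.095 − 0.02572 = 0.06928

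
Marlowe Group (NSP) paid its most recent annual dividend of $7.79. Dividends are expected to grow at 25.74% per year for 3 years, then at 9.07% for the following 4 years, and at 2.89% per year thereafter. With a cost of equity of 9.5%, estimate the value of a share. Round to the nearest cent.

$258.47

Three-stage DDM. Project D₁…D_7; terminal Gordon value at t=7 with g = 0.0289; discount at r = 0.095.
D_1 = 9.7951
D_2 = 12.3164
D_3 = 15.4867
D_4 = 16.8913
D_5 = 18.4233
D_6 = 20.0943
D_7 = 21.9169
TV_7 = 22.5503/(0.095−0.0289) = 341.1543
P₀ = Σ Dₜ/(1+r)ᵗ + TV_7/(1+r)^7 = 258.4724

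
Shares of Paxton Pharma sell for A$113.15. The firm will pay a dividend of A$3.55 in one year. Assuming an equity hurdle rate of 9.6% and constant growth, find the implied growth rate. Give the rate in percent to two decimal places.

6.46%

From P₀ = D₁/(r − g), the implied growth is g = r − D₁/P₀.
g = 0.096 − 3.55/113.15 = 0.096 − 0.03137 = 0.06463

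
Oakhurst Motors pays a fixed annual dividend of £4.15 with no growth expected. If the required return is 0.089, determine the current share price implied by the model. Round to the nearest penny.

Zero-growth DDM (perpetuity): P₀ = D/r = 4.15 / 0.089 = 46.6292

£46.63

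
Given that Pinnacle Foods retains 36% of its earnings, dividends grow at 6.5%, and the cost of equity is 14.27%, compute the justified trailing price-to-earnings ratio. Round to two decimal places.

8.77

Payout ratio b = 1 − 0.36 = 0.64.
Justified trailing P/E = b(1+g)/(r−g) = 0.64×(1+0.065)/(0.1427−0.065) = 8.7722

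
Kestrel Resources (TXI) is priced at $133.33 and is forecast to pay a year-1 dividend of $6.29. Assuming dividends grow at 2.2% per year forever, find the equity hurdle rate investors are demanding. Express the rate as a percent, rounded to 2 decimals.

Rearranging the constant-growth DDM: r = D₁/P₀ + g.
r = 6.2900 / 133.33 + 0.022 = 0.04718 + 0.022 = 0.06918

6.92%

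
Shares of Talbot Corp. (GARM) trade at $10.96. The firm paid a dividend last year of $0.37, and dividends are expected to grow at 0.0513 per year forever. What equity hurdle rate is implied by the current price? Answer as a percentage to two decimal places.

8.68%

Rearranging the constant-growth DDM: r = D₁/P₀ + g.
D₁ = 0.37 × (1 + 0.0513) = 0.3890.
r = 0.3890 / 10.96 + 0.0513 = 0.03549 + 0.0513 = 0.08679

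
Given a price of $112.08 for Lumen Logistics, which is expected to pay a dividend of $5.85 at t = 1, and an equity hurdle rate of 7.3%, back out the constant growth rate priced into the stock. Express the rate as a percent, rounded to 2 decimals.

From P₀ = D₁/(r − g), the implied growth is g = r − D₁/P₀.
g = 0.073 − 5.85/112.08 = 0.073 − 0.05219 = 0.02081

2.08%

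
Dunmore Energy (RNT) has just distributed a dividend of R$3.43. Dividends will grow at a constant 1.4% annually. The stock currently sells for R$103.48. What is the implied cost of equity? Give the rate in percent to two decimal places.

Rearranging the constant-growth DDM: r = D₁/P₀ + g.
D₁ = 3.43 × (1 + 0.014) = 3.4780.
r = 3.4780 / 103.48 + 0.014 = 0.03361 + 0.014 = 0.04761

4.76%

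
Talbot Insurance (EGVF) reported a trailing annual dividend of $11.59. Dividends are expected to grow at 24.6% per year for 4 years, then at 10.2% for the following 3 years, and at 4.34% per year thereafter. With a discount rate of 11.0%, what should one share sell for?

Three-stage DDM. Project D₁…D_7; terminal Gordon value at t=7 with g = 0.0434; discount at r = 0.11.
D_1 = 14.4411
D_2 = 17.9937
D_3 = 22.4201
D_4 = 27.9354
D_5 = 30.7849
D_6 = 33.9249
D_7 = 37.3853
TV_7 = 39.0078/(0.11−0.0434) = 585.7024
P₀ = Σ Dₜ/(1+r)ᵗ + TV_7/(1+r)^7 = 398.9318

$398.93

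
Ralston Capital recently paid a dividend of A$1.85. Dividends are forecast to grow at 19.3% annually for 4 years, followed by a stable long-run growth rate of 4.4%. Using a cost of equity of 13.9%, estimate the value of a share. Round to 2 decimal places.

A$32.79

Two-stage DDM. Project D₁…D_4 at 0.193, terminal growth 0.044, discount at r = 0.139.
D_1 = 2.2071
D_2 = 2.6330
D_3 = 3.1412
D_4 = 3.7474
Terminal value at t=4: TV = D_5/(r−g) = 3.9123/(0.139−0.044) = 41.1823
P₀ = 2.2071/(1+0.139)^1 + 2.6330/(1+0.139)^2 + 3.1412/(1+0.139)^3 + 3.7474/(1+0.139)^4 + 41.1823/(1+0.139)^4 = 32.7886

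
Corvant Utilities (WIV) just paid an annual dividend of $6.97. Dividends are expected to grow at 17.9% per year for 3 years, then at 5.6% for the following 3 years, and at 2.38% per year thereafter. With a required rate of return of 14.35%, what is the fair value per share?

$93.28

Three-stage DDM. Project D₁…D_6; terminal Gordon value at t=6 with g = 0.0238; discount at r = 0.1435.
D_1 = 8.2176
D_2 = 9.6886
D_3 = 11.4228
D_4 = 12.0625
D_5 = 12.7380
D_6 = 13.4514
TV_6 = 13.7715/(0.1435−0.0238) = 115.0501
P₀ = Σ Dₜ/(1+r)ᵗ + TV_6/(1+r)^6 = 93.2820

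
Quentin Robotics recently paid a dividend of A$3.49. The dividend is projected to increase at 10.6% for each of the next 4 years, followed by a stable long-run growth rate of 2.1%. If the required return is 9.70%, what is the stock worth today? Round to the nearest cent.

Two-stage DDM. Project D₁…D_4 at 0.106, terminal growth 0.021, discount at r = 0.097.
D_1 = 3.8599
D_2 = 4.2691
D_3 = 4.7216
D_4 = 5.2221
Terminal value at t=4: TV = D_5/(r−g) = 5.3318/(0.097−0.021) = 70.1549
P₀ = 3.8599/(1+0.097)^1 + 4.2691/(1+0.097)^2 + 4.7216/(1+0.097)^3 + 5.2221/(1+0.097)^4 + 70.1549/(1+0.097)^4 = 62.6917

A$62.69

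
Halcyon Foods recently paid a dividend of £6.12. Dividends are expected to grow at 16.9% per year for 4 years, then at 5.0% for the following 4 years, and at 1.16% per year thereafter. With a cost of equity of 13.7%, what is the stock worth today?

Three-stage DDM. Project D₁…D_8; terminal Gordon value at t=8 with g = 0.0116; discount at r = 0.137.
D_1 = 7.1543
D_2 = 8.3634
D_3 = 9.7768
D_4 = 11.4290
D_5 = 12.0005
D_6 = 12.6005
D_7 = 13.2305
D_8 = 13.8921
TV_8 = 14.0532/(0.137−0.0116) = 112.0671
P₀ = Σ Dₜ/(1+r)ᵗ + TV_8/(1+r)^8 = 88.8817

£88.88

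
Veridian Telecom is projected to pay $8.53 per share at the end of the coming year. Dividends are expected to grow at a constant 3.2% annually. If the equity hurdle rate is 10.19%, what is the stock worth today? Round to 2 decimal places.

$122.03

Gordon growth model: P₀ = D₁/(r − g), with D₁ = 8.53 given directly.
P₀ = 8.5300 / (0.1019 − 0.032) = 8.5300 / 0.0699 = 122.0315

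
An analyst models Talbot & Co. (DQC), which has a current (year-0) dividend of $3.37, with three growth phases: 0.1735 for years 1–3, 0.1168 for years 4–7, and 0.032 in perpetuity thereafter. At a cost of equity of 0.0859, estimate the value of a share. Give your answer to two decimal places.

$121.19

Three-stage DDM. Project D₁…D_7; terminal Gordon value at t=7 with g = 0.032; discount at r = 0.0859.
D_1 = 3.9547
D_2 = 4.6408
D_3 = 5.4460
D_4 = 6.0821
D_5 = 6.7925
D_6 = 7.5859
D_7 = 8.4719
TV_7 = 8.7430/(0.0859−0.032) = 162.2078
P₀ = Σ Dₜ/(1+r)ᵗ + TV_7/(1+r)^7 = 121.1935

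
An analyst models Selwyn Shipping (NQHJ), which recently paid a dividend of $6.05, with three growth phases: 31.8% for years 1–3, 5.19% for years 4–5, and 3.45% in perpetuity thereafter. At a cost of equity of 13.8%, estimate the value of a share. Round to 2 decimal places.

$121.50

Three-stage DDM. Project D₁…D_5; terminal Gordon value at t=5 with g = 0.0345; discount at r = 0.138.
D_1 = 7.9739
D_2 = 10.5096
D_3 = 13.8517
D_4 = 14.5706
D_5 = 15.3268
TV_5 = 15.8555/(0.138−0.0345) = 153.1936
P₀ = Σ Dₜ/(1+r)ᵗ + TV_5/(1+r)^5 = 121.5048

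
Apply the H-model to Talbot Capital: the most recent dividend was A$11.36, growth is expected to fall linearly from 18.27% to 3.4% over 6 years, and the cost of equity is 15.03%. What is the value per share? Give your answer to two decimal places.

A$144.57

H-model: P₀ = D₀[(1+g_L) + H(g_S−g_L)]/(r−g_L), with H = 6/2 = 3.
P₀ = 11.36 × [(1+0.034) + 3×(0.1827−0.034)] / (0.1503−0.034)
   = 11.36 × 1.4801 / 0.1163 = 144.5738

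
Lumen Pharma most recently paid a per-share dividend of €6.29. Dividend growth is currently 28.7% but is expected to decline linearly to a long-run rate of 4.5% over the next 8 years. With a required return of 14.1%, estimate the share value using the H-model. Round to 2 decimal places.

€131.89

H-model: P₀ = D₀[(1+g_L) + H(g_S−g_L)]/(r−g_L), with H = 8/2 = 4.
P₀ = 6.29 × [(1+0.045) + 4×(0.287−0.045)] / (0.141−0.045)
   = 6.29 × 2.0130 / 0.096 = 131.8934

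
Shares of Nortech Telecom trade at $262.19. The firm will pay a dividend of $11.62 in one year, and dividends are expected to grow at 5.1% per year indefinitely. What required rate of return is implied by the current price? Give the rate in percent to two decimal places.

Rearranging the constant-growth DDM: r = D₁/P₀ + g.
r = 11.6200 / 262.19 + 0.051 = 0.04432 + 0.051 = 0.09532

9.53%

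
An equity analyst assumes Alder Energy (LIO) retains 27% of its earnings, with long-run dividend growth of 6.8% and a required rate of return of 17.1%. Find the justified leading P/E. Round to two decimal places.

Payout ratio b = 1 − 0.27 = 0.73.
Justified leading P/E = b/(r−g) = 0.73/(0.171−0.068) = 7.0874

7.09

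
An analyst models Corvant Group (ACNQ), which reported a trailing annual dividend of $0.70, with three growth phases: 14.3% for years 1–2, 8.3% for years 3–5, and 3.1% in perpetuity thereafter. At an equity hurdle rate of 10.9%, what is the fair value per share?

Three-stage DDM. Project D₁…D_5; terminal Gordon value at t=5 with g = 0.031; discount at r = 0.109.
D_1 = 0.8001
D_2 = 0.9145
D_3 = 0.9904
D_4 = 1.0726
D_5 = 1.1617
TV_5 = 1.1977/(0.109−0.031) = 15.3547
P₀ = Σ Dₜ/(1+r)ᵗ + TV_5/(1+r)^5 = 12.7462

$12.75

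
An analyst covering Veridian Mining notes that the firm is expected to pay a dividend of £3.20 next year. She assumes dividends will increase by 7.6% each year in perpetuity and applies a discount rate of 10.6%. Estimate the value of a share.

Gordon growth model: P₀ = D₁/(r − g), with D₁ = 3.20 given directly.
P₀ = 3.2000 / (0.106 − 0.076) = 3.2000 / 0.03 = 106.6667

£106.67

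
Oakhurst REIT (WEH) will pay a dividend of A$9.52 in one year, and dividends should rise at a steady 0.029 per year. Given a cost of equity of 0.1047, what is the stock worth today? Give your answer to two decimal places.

Gordon growth model: P₀ = D₁/(r − g), with D₁ = 9.52 given directly.
P₀ = 9.5200 / (0.1047 − 0.029) = 9.5200 / 0.0757 = 125.7596

A$125.76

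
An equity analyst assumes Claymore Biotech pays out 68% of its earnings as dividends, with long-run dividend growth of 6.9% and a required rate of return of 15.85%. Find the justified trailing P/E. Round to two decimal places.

Justified trailing P/E = b(1+g)/(r−g) = 0.68×(1+0.069)/(0.1585−0.069) = 8.1220

8.12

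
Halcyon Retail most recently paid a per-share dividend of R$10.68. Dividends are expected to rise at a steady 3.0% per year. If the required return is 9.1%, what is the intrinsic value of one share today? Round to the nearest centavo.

Gordon growth model: P₀ = D₁/(r − g). D₁ = 10.68 × (1 + 0.03) = 11.0004.
P₀ = 11.0004 / (0.091 − 0.03) = 11.0004 / 0.061 = 180.3344

R$180.33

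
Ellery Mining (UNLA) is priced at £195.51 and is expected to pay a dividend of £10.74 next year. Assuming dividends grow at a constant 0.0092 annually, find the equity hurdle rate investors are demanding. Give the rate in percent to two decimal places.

6.41%

Rearranging the constant-growth DDM: r = D₁/P₀ + g.
r = 10.7400 / 195.51 + 0.0092 = 0.05493 + 0.0092 = 0.06413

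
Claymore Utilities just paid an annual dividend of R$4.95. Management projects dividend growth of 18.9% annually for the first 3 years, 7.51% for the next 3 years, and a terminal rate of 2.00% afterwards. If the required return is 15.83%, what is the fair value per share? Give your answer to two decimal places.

Three-stage DDM. Project D₁…D_6; terminal Gordon value at t=6 with g = 0.02; discount at r = 0.1583.
D_1 = 5.8856
D_2 = 6.9979
D_3 = 8.3205
D_4 = 8.9454
D_5 = 9.6172
D_6 = 10.3394
TV_6 = 10.5462/(0.1583−0.02) = 76.2562
P₀ = Σ Dₜ/(1+r)ᵗ + TV_6/(1+r)^6 = 61.0899

R$61.09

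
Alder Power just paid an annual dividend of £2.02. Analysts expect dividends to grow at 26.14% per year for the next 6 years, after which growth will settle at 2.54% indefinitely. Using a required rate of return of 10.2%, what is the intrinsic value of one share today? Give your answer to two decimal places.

£80.79

Two-stage DDM. Project D₁…D_6 at 0.2614, terminal growth 0.0254, discount at r = 0.102.
D_1 = 2.5480
D_2 = 3.2141
D_3 = 4.0542
D_4 = 5.1140
D_5 = 6.4508
D_6 = 8.1371
Terminal value at t=6: TV = D_7/(r−g) = 8.3438/(0.102−0.0254) = 108.9263
P₀ = 2.5480/(1+0.102)^1 + 3.2141/(1+0.102)^2 + 4.0542/(1+0.102)^3 + 5.1140/(1+0.102)^4 + 6.4508/(1+0.102)^5 + 8.1371/(1+0.102)^6 + 108.9263/(1+0.102)^6 = 80.7881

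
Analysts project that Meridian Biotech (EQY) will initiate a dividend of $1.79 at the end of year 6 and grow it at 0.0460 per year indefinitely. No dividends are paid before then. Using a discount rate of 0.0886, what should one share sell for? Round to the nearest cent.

$27.49

Deferred-dividend DDM. At t=5 the remaining stream is a growing perpetuity with first payment D_6 = 1.79.
V_5 = D_6/(r−g) = 1.79/(0.0886−0.046) = 42.0188
P₀ = V_5/(1+r)^5 = 42.0188/(1+0.0886)^5 = 27.4854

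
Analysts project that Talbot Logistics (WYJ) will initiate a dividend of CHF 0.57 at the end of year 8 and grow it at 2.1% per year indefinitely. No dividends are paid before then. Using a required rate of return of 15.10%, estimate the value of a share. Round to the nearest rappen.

CHF 1.64

Deferred-dividend DDM. At t=7 the remaining stream is a growing perpetuity with first payment D_8 = 0.57.
V_7 = D_8/(r−g) = 0.57/(0.151−0.021) = 4.3846
P₀ = V_7/(1+r)^7 = 4.3846/(1+0.151)^7 = 1.6383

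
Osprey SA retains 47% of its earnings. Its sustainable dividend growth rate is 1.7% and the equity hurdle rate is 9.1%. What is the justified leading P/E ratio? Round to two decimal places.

7.16

Payout ratio b = 1 − 0.47 = 0.53.
Justified leading P/E = b/(r−g) = 0.53/(0.091−0.017) = 7.1622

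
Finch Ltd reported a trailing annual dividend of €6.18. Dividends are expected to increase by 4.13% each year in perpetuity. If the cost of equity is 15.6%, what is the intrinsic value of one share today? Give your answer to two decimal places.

€56.10

Gordon growth model: P₀ = D₁/(r − g). D₁ = 6.18 × (1 + 0.0413) = 6.4352.
P₀ = 6.4352 / (0.156 − 0.0413) = 6.4352 / 0.1147 = 56.1049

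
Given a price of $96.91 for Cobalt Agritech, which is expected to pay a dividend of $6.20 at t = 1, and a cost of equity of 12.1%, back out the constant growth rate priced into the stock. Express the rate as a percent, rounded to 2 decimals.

From P₀ = D₁/(r − g), the implied growth is g = r − D₁/P₀.
g = 0.121 − 6.20/96.91 = 0.121 − 0.06398 = 0.05702

5.70%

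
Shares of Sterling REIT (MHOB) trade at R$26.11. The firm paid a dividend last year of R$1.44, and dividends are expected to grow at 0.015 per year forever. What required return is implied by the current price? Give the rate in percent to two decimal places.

Rearranging the constant-growth DDM: r = D₁/P₀ + g.
D₁ = 1.44 × (1 + 0.015) = 1.4616.
r = 1.4616 / 26.11 + 0.015 = 0.05598 + 0.015 = 0.07098

7.10%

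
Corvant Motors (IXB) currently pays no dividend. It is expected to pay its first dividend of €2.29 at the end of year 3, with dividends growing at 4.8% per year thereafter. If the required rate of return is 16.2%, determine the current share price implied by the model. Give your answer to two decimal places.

Deferred-dividend DDM. At t=2 the remaining stream is a growing perpetuity with first payment D_3 = 2.29.
V_2 = D_3/(r−g) = 2.29/(0.162−0.048) = 20.0877
P₀ = V_2/(1+r)^2 = 20.0877/(1+0.162)^2 = 14.8771

€14.88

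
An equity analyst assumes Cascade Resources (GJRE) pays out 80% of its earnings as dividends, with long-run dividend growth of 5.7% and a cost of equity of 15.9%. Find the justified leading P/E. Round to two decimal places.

7.84

Justified leading P/E = b/(r−g) = 0.80/(0.159−0.057) = 7.8431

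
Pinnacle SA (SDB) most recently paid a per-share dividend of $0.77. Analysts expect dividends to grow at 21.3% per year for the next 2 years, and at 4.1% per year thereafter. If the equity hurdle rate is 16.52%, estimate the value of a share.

$8.63

Two-stage DDM. Project D₁…D_2 at 0.213, terminal growth 0.041, discount at r = 0.1652.
D_1 = 0.9340
D_2 = 1.1330
Terminal value at t=2: TV = D_3/(r−g) = 1.1794/(0.1652−0.041) = 9.4960
P₀ = 0.9340/(1+0.1652)^1 + 1.1330/(1+0.1652)^2 + 9.4960/(1+0.1652)^2 = 8.6303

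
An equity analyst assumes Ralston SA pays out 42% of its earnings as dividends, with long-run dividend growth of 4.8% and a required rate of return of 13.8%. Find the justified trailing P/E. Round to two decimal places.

Justified trailing P/E = b(1+g)/(r−g) = 0.42×(1+0.048)/(0.138−0.048) = 4.8907

4.89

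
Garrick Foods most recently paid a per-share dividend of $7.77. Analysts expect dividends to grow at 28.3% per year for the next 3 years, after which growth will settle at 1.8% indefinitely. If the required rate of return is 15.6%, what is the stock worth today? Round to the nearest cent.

Two-stage DDM. Project D₁…D_3 at 0.283, terminal growth 0.018, discount at r = 0.156.
D_1 = 9.9689
D_2 = 12.7901
D_3 = 16.4097
Terminal value at t=3: TV = D_4/(r−g) = 16.7051/(0.156−0.018) = 121.0514
P₀ = 9.9689/(1+0.156)^1 + 12.7901/(1+0.156)^2 + 16.4097/(1+0.156)^3 + 121.0514/(1+0.156)^3 = 107.1775

$107.18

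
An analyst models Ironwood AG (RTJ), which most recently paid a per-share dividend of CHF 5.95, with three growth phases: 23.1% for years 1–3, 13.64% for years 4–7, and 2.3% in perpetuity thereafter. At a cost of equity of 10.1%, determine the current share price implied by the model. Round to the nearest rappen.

Three-stage DDM. Project D₁…D_7; terminal Gordon value at t=7 with g = 0.023; discount at r = 0.101.
D_1 = 7.3245
D_2 = 9.0164
D_3 = 11.0992
D_4 = 12.6131
D_5 = 14.3335
D_6 = 16.2886
D_7 = 18.5104
TV_7 = 18.9361/(0.101−0.023) = 242.7711
P₀ = Σ Dₜ/(1+r)ᵗ + TV_7/(1+r)^7 = 182.2233

CHF 182.22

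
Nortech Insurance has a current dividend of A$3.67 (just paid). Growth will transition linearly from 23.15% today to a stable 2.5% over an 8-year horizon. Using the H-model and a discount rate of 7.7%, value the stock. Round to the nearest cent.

H-model: P₀ = D₀[(1+g_L) + H(g_S−g_L)]/(r−g_L), with H = 8/2 = 4.
P₀ = 3.67 × [(1+0.025) + 4×(0.2315−0.025)] / (0.077−0.025)
   = 3.67 × 1.8510 / 0.052 = 130.6379

A$130.64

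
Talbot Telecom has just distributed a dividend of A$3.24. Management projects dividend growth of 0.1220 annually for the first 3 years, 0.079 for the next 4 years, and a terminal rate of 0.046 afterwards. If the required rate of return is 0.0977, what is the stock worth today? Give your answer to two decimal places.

A$88.77

Three-stage DDM. Project D₁…D_7; terminal Gordon value at t=7 with g = 0.046; discount at r = 0.0977.
D_1 = 3.6353
D_2 = 4.0788
D_3 = 4.5764
D_4 = 4.9379
D_5 = 5.3280
D_6 = 5.7489
D_7 = 6.2031
TV_7 = 6.4885/(0.0977−0.046) = 125.5020
P₀ = Σ Dₜ/(1+r)ᵗ + TV_7/(1+r)^7 = 88.7700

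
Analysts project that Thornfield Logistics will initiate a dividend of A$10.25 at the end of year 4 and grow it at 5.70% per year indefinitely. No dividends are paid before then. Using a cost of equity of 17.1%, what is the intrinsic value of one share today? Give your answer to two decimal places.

Deferred-dividend DDM. At t=3 the remaining stream is a growing perpetuity with first payment D_4 = 10.25.
V_3 = D_4/(r−g) = 10.25/(0.171−0.057) = 89.9123
P₀ = V_3/(1+r)^3 = 89.9123/(1+0.171)^3 = 55.9949

A$55.99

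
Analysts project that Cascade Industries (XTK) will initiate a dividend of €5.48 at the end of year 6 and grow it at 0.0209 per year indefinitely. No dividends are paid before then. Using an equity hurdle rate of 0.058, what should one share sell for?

Deferred-dividend DDM. At t=5 the remaining stream is a growing perpetuity with first payment D_6 = 5.48.
V_5 = D_6/(r−g) = 5.48/(0.058−0.0209) = 147.7089
P₀ = V_5/(1+r)^5 = 147.7089/(1+0.058)^5 = 111.4239

€111.42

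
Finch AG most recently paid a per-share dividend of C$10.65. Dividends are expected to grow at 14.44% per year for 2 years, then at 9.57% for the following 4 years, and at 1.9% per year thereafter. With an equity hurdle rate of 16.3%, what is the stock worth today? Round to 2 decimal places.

C$113.90

Three-stage DDM. Project D₁…D_6; terminal Gordon value at t=6 with g = 0.019; discount at r = 0.163.
D_1 = 12.1879
D_2 = 13.9478
D_3 = 15.2826
D_4 = 16.7451
D_5 = 18.3476
D_6 = 20.1035
TV_6 = 20.4855/(0.163−0.019) = 142.2603
P₀ = Σ Dₜ/(1+r)ᵗ + TV_6/(1+r)^6 = 113.8998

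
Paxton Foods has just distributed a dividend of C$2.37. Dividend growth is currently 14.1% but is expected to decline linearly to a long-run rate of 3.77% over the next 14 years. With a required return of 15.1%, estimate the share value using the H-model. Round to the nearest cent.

C$36.83

H-model: P₀ = D₀[(1+g_L) + H(g_S−g_L)]/(r−g_L), with H = 14/2 = 7.
P₀ = 2.37 × [(1+0.0377) + 7×(0.141−0.0377)] / (0.151−0.0377)
   = 2.37 × 1.7608 / 0.1133 = 36.8323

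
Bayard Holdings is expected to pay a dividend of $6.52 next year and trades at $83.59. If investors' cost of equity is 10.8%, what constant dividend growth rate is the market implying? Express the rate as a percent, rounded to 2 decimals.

3.00%

From P₀ = D₁/(r − g), the implied growth is g = r − D₁/P₀.
g = 0.108 − 6.52/83.59 = 0.108 − 0.07800 = 0.03000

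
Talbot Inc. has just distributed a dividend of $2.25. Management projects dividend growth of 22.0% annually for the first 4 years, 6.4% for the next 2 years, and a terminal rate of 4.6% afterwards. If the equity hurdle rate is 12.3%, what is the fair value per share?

Three-stage DDM. Project D₁…D_6; terminal Gordon value at t=6 with g = 0.046; discount at r = 0.123.
D_1 = 2.7450
D_2 = 3.3489
D_3 = 4.0857
D_4 = 4.9845
D_5 = 5.3035
D_6 = 5.6429
TV_6 = 5.9025/(0.123−0.046) = 76.6560
P₀ = Σ Dₜ/(1+r)ᵗ + TV_6/(1+r)^6 = 55.1194

$55.12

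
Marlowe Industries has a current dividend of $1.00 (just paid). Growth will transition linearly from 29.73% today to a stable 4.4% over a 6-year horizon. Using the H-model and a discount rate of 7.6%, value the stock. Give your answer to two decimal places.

$56.37

H-model: P₀ = D₀[(1+g_L) + H(g_S−g_L)]/(r−g_L), with H = 6/2 = 3.
P₀ = 1.00 × [(1+0.044) + 3×(0.2973−0.044)] / (0.076−0.044)
   = 1.00 × 1.8039 / 0.032 = 56.3719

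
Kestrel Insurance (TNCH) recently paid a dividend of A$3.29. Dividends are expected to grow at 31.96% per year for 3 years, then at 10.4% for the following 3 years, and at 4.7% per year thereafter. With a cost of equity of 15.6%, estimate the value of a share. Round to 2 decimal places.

A$67.28

Three-stage DDM. Project D₁…D_6; terminal Gordon value at t=6 with g = 0.047; discount at r = 0.156.
D_1 = 4.3415
D_2 = 5.7290
D_3 = 7.5600
D_4 = 8.3463
D_5 = 9.2143
D_6 = 10.1726
TV_6 = 10.6507/(0.156−0.047) = 97.7125
P₀ = Σ Dₜ/(1+r)ᵗ + TV_6/(1+r)^6 = 67.2816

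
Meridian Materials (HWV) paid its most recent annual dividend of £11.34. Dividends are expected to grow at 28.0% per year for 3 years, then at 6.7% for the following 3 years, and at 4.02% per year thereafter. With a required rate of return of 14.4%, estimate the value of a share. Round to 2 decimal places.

Three-stage DDM. Project D₁…D_6; terminal Gordon value at t=6 with g = 0.0402; discount at r = 0.144.
D_1 = 14.5152
D_2 = 18.5795
D_3 = 23.7817
D_4 = 25.3751
D_5 = 27.0752
D_6 = 28.8892
TV_6 = 30.0506/(0.144−0.0402) = 289.5048
P₀ = Σ Dₜ/(1+r)ᵗ + TV_6/(1+r)^6 = 213.4411

£213.44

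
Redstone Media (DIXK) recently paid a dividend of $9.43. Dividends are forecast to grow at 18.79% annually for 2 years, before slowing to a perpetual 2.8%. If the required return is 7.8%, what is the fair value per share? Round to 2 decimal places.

$257.27

Two-stage DDM. Project D₁…D_2 at 0.1879, terminal growth 0.028, discount at r = 0.078.
D_1 = 11.2019
D_2 = 13.3067
Terminal value at t=2: TV = D_3/(r−g) = 13.6793/(0.078−0.028) = 273.5864
P₀ = 11.2019/(1+0.078)^1 + 13.3067/(1+0.078)^2 + 273.5864/(1+0.078)^2 = 257.2695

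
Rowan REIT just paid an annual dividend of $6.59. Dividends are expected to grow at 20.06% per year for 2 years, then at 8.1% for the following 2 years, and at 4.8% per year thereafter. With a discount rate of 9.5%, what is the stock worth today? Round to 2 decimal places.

$202.85

Three-stage DDM. Project D₁…D_4; terminal Gordon value at t=4 with g = 0.048; discount at r = 0.095.
D_1 = 7.9120
D_2 = 9.4991
D_3 = 10.2685
D_4 = 11.1003
TV_4 = 11.6331/(0.095−0.048) = 247.5124
P₀ = Σ Dₜ/(1+r)ᵗ + TV_4/(1+r)^4 = 202.8532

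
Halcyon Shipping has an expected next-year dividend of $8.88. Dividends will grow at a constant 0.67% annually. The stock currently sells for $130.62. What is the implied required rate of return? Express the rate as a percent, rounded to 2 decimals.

7.47%

Rearranging the constant-growth DDM: r = D₁/P₀ + g.
r = 8.8800 / 130.62 + 0.0067 = 0.06798 + 0.0067 = 0.07468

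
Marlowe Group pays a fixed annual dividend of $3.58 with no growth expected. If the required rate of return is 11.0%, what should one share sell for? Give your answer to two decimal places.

Zero-growth DDM (perpetuity): P₀ = D/r = 3.58 / 0.11 = 32.5455

$32.55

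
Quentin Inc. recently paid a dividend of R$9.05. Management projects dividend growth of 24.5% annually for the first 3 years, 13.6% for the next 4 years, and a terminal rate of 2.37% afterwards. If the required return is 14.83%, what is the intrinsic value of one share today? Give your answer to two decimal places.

Three-stage DDM. Project D₁…D_7; terminal Gordon value at t=7 with g = 0.0237; discount at r = 0.1483.
D_1 = 11.2673
D_2 = 14.0277
D_3 = 17.4645
D_4 = 19.8397
D_5 = 22.5379
D_6 = 25.6030
D_7 = 29.0851
TV_7 = 29.7744/(0.1483−0.0237) = 238.9597
P₀ = Σ Dₜ/(1+r)ᵗ + TV_7/(1+r)^7 = 167.6685

R$167.67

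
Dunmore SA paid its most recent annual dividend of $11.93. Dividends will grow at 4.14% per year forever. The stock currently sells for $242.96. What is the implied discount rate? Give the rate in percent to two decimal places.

9.25%

Rearranging the constant-growth DDM: r = D₁/P₀ + g.
D₁ = 11.93 × (1 + 0.0414) = 12.4239.
r = 12.4239 / 242.96 + 0.0414 = 0.05114 + 0.0414 = 0.09254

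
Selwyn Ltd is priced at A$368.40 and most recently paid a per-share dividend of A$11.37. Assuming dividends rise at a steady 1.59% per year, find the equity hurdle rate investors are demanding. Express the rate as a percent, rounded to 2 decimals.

4.73%

Rearranging the constant-growth DDM: r = D₁/P₀ + g.
D₁ = 11.37 × (1 + 0.0159) = 11.5508.
r = 11.5508 / 368.40 + 0.0159 = 0.03135 + 0.0159 = 0.04725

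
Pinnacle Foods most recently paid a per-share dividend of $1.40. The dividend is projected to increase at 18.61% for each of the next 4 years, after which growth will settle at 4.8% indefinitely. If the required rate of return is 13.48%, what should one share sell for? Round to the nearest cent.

Two-stage DDM. Project D₁…D_4 at 0.1861, terminal growth 0.048, discount at r = 0.1348.
D_1 = 1.6605
D_2 = 1.9696
D_3 = 2.3361
D_4 = 2.7709
Terminal value at t=4: TV = D_5/(r−g) = 2.9039/(0.1348−0.048) = 33.4545
P₀ = 1.6605/(1+0.1348)^1 + 1.9696/(1+0.1348)^2 + 2.3361/(1+0.1348)^3 + 2.7709/(1+0.1348)^4 + 33.4545/(1+0.1348)^4 = 26.4355

$26.44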